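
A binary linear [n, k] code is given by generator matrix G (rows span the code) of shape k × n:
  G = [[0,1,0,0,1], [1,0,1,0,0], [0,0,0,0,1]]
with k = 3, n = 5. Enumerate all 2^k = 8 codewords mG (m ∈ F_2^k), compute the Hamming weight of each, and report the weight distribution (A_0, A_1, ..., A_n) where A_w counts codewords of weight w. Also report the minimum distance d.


Weight distribution: A_0 = 1, A_1 = 2, A_2 = 2, A_3 = 2, A_4 = 1. Minimum distance d = 1.

Enumerate all 2^3 = 8 messages m ∈ F_2^3.
For each, compute codeword c = mG in F_2^5, then tally its weight.
  m = 000 → c = 00000, weight = 0.
  m = 100 → c = 01001, weight = 2.
  m = 010 → c = 10100, weight = 2.
  m = 110 → c = 11101, weight = 4.
  m = 001 → c = 00001, weight = 1.
  m = 101 → c = 01000, weight = 1.
  m = 011 → c = 10101, weight = 3.
  m = 111 → c = 11100, weight = 3.
Tally weights:
  weight 0: 1 codewords.
  weight 1: 2 codewords.
  weight 2: 2 codewords.
  weight 3: 2 codewords.
  weight 4: 1 codewords.
Minimum distance d = smallest w > 0 with A_w > 0 = 1.
Sanity: Σ A_w = 8 = 2^3 = 8 ✓.


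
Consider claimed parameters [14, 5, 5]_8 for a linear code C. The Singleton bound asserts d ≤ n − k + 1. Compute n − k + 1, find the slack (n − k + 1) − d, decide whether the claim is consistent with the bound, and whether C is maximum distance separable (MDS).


Singleton RHS = n − k + 1 = 10, slack = 5, bound satisfied, not MDS.

Singleton bound: d ≤ n − k + 1.
Here n = 14, k = 5, so n − k + 1 = 10.
Given d = 5, check d ≤ 10: YES.
Slack = (n − k + 1) − d = 5.
The code is NOT MDS (slack = 5 > 0).
Description: the claimed parameters are [14, 5, 5]_8; such a code would be non-MDS.


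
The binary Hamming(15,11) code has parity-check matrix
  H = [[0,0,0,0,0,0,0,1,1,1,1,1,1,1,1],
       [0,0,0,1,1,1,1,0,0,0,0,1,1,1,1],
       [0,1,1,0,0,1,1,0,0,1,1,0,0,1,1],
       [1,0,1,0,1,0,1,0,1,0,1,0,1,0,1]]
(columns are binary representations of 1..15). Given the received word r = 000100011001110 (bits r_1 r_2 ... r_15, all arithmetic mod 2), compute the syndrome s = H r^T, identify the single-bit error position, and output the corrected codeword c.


s = (1, 0, 1, 0)^T, error position = 10, corrected codeword c = 000100011101110

Compute s = H r^T mod 2 one row at a time:
  s_1 = 1 + 1 + 0 + 0 + 1 + 1 + 1 + 0 = 5 ≡ 1 (mod 2).
  s_2 = 1 + 0 + 0 + 0 + 1 + 1 + 1 + 0 = 4 ≡ 0 (mod 2).
  s_3 = 0 + 0 + 0 + 0 + 0 + 0 + 1 + 0 = 1 ≡ 1 (mod 2).
  s_4 = 0 + 0 + 0 + 0 + 1 + 0 + 1 + 0 = 2 ≡ 0 (mod 2).
s = (1, 0, 1, 0)^T — this equals column 10 of H (binary 1010), so error is at position 10.
Correct: flip bit 10 of r = 000100011001110 to get c = 000100011101110.


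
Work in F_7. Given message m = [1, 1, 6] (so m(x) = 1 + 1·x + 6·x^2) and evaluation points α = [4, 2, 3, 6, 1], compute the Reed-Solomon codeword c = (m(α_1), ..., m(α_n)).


c = [3, 6, 2, 6, 1]

Message polynomial: m(x) = 1 + 1·x + 6·x^2 (mod 7).
For each evaluation point α_i, compute m(α_i) mod 7:
  α_1 = 4: Horner steps 6 → 4 → 3, so m(4) = 3.
  α_2 = 2: Horner steps 6 → 6 → 6, so m(2) = 6.
  α_3 = 3: Horner steps 6 → 5 → 2, so m(3) = 2.
  α_4 = 6: Horner steps 6 → 2 → 6, so m(6) = 6.
  α_5 = 1: Horner steps 6 → 0 → 1, so m(1) = 1.
Codeword c = [3, 6, 2, 6, 1] ∈ F_7^5.


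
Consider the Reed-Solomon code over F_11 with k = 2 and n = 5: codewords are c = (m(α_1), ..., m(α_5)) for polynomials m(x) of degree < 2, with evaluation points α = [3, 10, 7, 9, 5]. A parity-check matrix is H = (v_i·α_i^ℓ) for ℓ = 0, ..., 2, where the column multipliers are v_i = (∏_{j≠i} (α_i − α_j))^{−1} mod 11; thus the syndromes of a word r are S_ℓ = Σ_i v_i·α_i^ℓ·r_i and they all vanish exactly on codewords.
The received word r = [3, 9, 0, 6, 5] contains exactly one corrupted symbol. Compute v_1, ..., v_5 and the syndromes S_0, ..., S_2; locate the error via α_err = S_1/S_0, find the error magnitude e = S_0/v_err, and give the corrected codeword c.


S = (8, 2, 6), error at position 1, error magnitude e = 4, c = [10, 9, 0, 6, 5].

Step 1: column multipliers v_i = (∏_{j≠i}(α_i − α_j))^{−1} mod 11.
  i = 1 (α = 3): (3−10)(3−7)(3−9)(3−5) = (−7)·(−4)·(−6)·(−2) = 336 ≡ 6, so v_1 = 6^{−1} = 2 (mod 11).
  i = 2 (α = 10): (10−3)(10−7)(10−9)(10−5) = 7·3·1·5 = 105 ≡ 6, so v_2 = 6^{−1} = 2 (mod 11).
  i = 3 (α = 7): (7−3)(7−10)(7−9)(7−5) = 4·(−3)·(−2)·2 = 48 ≡ 4, so v_3 = 4^{−1} = 3 (mod 11).
  i = 4 (α = 9): (9−3)(9−10)(9−7)(9−5) = 6·(−1)·2·4 = −48 ≡ 7, so v_4 = 7^{−1} = 8 (mod 11).
  i = 5 (α = 5): (5−3)(5−10)(5−7)(5−9) = 2·(−5)·(−2)·(−4) = −80 ≡ 8, so v_5 = 8^{−1} = 7 (mod 11).
  v = [2, 2, 3, 8, 7].
Step 2: syndromes of r = [3, 9, 0, 6, 5] (all sums mod 11).
  S_0 = Σ v_i r_i = 2·3 + 2·9 + 3·0 + 8·6 + 7·5 = 107 ≡ 8.
  S_1 = Σ v_i α_i r_i = 2·3·3 + 2·10·9 + 3·7·0 + 8·9·6 + 7·5·5 = 805 ≡ 2.
  α_i^2 mod 11 = [9, 1, 5, 4, 3].
  S_2 = Σ v_i α_i^2 r_i = 2·9·3 + 2·1·9 + 3·5·0 + 8·4·6 + 7·3·5 = 369 ≡ 6.
  S = (8, 2, 6) ≠ 0, so r is not a codeword (an error is present).
Step 3: locate the error. For a single error e at position i, S_ℓ = v_i·e·α_i^ℓ, so α_err = S_1/S_0.
  S_0^{−1} = 8^{−1} = 7 (mod 11), so α_err = 2·7 = 14 ≡ 3 = α_1. Error position i = 1.
  Consistency check: S_2/S_1 = 6·6 = 36 ≡ 3 = α_err ✓ (single-error assumption holds).
Step 4: error magnitude e = S_0/v_1 = S_0·∏_{j≠1}(α_1 − α_j) = 8·6 = 48 ≡ 4 (mod 11).
Step 5: correct position 1: c_1 = r_1 − e = 3 − 4 ≡ 10 (mod 11). Hence c = [10, 9, 0, 6, 5].
  Check: interpolating c through the α_i gives m(x) = 1 + 3·x (degree < 2) with m(α_i) = c_i for every i, so c is indeed a codeword.


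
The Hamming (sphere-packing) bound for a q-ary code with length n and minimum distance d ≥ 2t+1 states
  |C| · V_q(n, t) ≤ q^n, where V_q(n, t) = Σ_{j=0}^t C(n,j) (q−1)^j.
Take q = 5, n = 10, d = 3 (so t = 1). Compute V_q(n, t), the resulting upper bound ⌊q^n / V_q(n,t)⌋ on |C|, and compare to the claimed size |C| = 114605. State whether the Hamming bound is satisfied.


V_q(n, t) = 41, q^n = 9765625, Hamming bound = 238185, |C| = 114605 ≤ bound (satisfied).

Step 1: Compute V_q(n, t) = Σ_{j=0}^1 C(n, j) (q−1)^j.
  j = 0: C(10,0)·(4)^0 = 1·1 = 1.
  j = 1: C(10,1)·(4)^1 = 10·4 = 40.
  V_q(n, t) = 1 + 40 = 41.
Step 2: q^n = 5^10 = 9765625.
Step 3: Hamming bound ⌊q^n / V_q(n,t)⌋ = ⌊9765625/41⌋ = 238185.
Step 4: Compare |C| = 114605 to 238185: satisfied.
The claimed |C| lies below the Hamming bound.


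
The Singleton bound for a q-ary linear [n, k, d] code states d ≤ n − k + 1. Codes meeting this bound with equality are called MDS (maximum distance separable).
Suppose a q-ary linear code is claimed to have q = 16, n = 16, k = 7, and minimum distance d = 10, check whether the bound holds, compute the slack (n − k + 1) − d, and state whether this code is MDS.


Singleton RHS = n − k + 1 = 10, slack = 0, bound satisfied, MDS.

Singleton bound: d ≤ n − k + 1.
Here n = 16, k = 7, so n − k + 1 = 10.
Given d = 10, check d ≤ 10: YES.
Slack = (n − k + 1) − d = 0.
The code is MDS (slack = 0).
Description: the claimed parameters are [16, 7, 10]_16; such a code would be MDS (meets Singleton bound).


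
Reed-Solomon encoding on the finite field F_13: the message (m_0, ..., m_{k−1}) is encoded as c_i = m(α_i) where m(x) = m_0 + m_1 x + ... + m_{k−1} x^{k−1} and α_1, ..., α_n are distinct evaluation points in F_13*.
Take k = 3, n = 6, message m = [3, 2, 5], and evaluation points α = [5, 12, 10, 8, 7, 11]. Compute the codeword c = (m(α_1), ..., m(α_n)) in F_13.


c = [8, 6, 3, 1, 2, 6]

Message polynomial: m(x) = 3 + 2·x + 5·x^2 (mod 13).
For each evaluation point α_i, compute m(α_i) mod 13:
  α_1 = 5: Horner steps 5 → 1 → 8, so m(5) = 8.
  α_2 = 12: Horner steps 5 → 10 → 6, so m(12) = 6.
  α_3 = 10: Horner steps 5 → 0 → 3, so m(10) = 3.
  α_4 = 8: Horner steps 5 → 3 → 1, so m(8) = 1.
  α_5 = 7: Horner steps 5 → 11 → 2, so m(7) = 2.
  α_6 = 11: Horner steps 5 → 5 → 6, so m(11) = 6.
Codeword c = [8, 6, 3, 1, 2, 6] ∈ F_13^6.


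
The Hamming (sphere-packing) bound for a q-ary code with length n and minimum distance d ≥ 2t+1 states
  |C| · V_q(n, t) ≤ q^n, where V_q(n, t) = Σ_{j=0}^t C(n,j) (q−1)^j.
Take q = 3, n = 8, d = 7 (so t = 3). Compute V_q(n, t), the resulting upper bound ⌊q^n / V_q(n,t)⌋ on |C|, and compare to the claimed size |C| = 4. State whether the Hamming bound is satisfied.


V_q(n, t) = 577, q^n = 6561, Hamming bound = 11, |C| = 4 ≤ bound (satisfied).

Step 1: Compute V_q(n, t) = Σ_{j=0}^3 C(n, j) (q−1)^j.
  j = 0: C(8,0)·(2)^0 = 1·1 = 1.
  j = 1: C(8,1)·(2)^1 = 8·2 = 16.
  j = 2: C(8,2)·(2)^2 = 28·4 = 112.
  j = 3: C(8,3)·(2)^3 = 56·8 = 448.
  V_q(n, t) = 1 + 16 + 112 + 448 = 577.
Step 2: q^n = 3^8 = 6561.
Step 3: Hamming bound ⌊q^n / V_q(n,t)⌋ = ⌊6561/577⌋ = 11.
Step 4: Compare |C| = 4 to 11: satisfied.
The claimed |C| lies below the Hamming bound.


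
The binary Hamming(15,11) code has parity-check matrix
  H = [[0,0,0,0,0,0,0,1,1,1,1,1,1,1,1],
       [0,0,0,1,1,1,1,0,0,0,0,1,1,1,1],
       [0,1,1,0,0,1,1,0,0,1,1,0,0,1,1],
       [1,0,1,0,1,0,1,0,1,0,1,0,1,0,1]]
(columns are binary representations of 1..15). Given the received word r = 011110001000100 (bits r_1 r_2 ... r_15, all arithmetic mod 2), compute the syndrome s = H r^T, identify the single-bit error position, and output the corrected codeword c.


s = (0, 1, 0, 0)^T, error position = 4, corrected codeword c = 011010001000100

Compute s = H r^T mod 2 one row at a time:
  s_1 = 0 + 1 + 0 + 0 + 0 + 1 + 0 + 0 = 2 ≡ 0 (mod 2).
  s_2 = 1 + 1 + 0 + 0 + 0 + 1 + 0 + 0 = 3 ≡ 1 (mod 2).
  s_3 = 1 + 1 + 0 + 0 + 0 + 0 + 0 + 0 = 2 ≡ 0 (mod 2).
  s_4 = 0 + 1 + 1 + 0 + 1 + 0 + 1 + 0 = 4 ≡ 0 (mod 2).
s = (0, 1, 0, 0)^T — this equals column 4 of H (binary 0100), so error is at position 4.
Correct: flip bit 4 of r = 011110001000100 to get c = 011010001000100.


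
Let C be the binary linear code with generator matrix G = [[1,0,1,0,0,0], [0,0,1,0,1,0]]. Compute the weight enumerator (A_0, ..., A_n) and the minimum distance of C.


Weight distribution: A_0 = 1, A_2 = 3. Minimum distance d = 2.

Enumerate all 2^2 = 4 messages m ∈ F_2^2.
For each, compute codeword c = mG in F_2^6, then tally its weight.
  m = 00 → c = 000000, weight = 0.
  m = 10 → c = 101000, weight = 2.
  m = 01 → c = 001010, weight = 2.
  m = 11 → c = 100010, weight = 2.
Tally weights:
  weight 0: 1 codewords.
  weight 2: 3 codewords.
Minimum distance d = smallest w > 0 with A_w > 0 = 2.
Sanity: Σ A_w = 4 = 2^2 = 4 ✓.


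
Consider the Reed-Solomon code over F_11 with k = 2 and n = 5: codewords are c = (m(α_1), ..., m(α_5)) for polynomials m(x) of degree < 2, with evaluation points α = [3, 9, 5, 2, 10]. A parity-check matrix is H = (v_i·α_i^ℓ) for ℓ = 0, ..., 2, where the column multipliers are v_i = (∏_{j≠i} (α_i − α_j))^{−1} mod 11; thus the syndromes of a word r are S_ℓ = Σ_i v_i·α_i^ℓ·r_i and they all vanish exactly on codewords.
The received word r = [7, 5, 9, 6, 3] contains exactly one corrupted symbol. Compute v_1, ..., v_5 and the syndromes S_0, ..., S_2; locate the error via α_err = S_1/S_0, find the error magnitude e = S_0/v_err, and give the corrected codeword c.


S = (10, 2, 7), error at position 2, error magnitude e = 3, c = [7, 2, 9, 6, 3].

Step 1: column multipliers v_i = (∏_{j≠i}(α_i − α_j))^{−1} mod 11.
  i = 1 (α = 3): (3−9)(3−5)(3−2)(3−10) = (−6)·(−2)·1·(−7) = −84 ≡ 4, so v_1 = 4^{−1} = 3 (mod 11).
  i = 2 (α = 9): (9−3)(9−5)(9−2)(9−10) = 6·4·7·(−1) = −168 ≡ 8, so v_2 = 8^{−1} = 7 (mod 11).
  i = 3 (α = 5): (5−3)(5−9)(5−2)(5−10) = 2·(−4)·3·(−5) = 120 ≡ 10, so v_3 = 10^{−1} = 10 (mod 11).
  i = 4 (α = 2): (2−3)(2−9)(2−5)(2−10) = (−1)·(−7)·(−3)·(−8) = 168 ≡ 3, so v_4 = 3^{−1} = 4 (mod 11).
  i = 5 (α = 10): (10−3)(10−9)(10−5)(10−2) = 7·1·5·8 = 280 ≡ 5, so v_5 = 5^{−1} = 9 (mod 11).
  v = [3, 7, 10, 4, 9].
Step 2: syndromes of r = [7, 5, 9, 6, 3] (all sums mod 11).
  S_0 = Σ v_i r_i = 3·7 + 7·5 + 10·9 + 4·6 + 9·3 = 197 ≡ 10.
  S_1 = Σ v_i α_i r_i = 3·3·7 + 7·9·5 + 10·5·9 + 4·2·6 + 9·10·3 = 1146 ≡ 2.
  α_i^2 mod 11 = [9, 4, 3, 4, 1].
  S_2 = Σ v_i α_i^2 r_i = 3·9·7 + 7·4·5 + 10·3·9 + 4·4·6 + 9·1·3 = 722 ≡ 7.
  S = (10, 2, 7) ≠ 0, so r is not a codeword (an error is present).
Step 3: locate the error. For a single error e at position i, S_ℓ = v_i·e·α_i^ℓ, so α_err = S_1/S_0.
  S_0^{−1} = 10^{−1} = 10 (mod 11), so α_err = 2·10 = 20 ≡ 9 = α_2. Error position i = 2.
  Consistency check: S_2/S_1 = 7·6 = 42 ≡ 9 = α_err ✓ (single-error assumption holds).
Step 4: error magnitude e = S_0/v_2 = S_0·∏_{j≠2}(α_2 − α_j) = 10·8 = 80 ≡ 3 (mod 11).
Step 5: correct position 2: c_2 = r_2 − e = 5 − 3 ≡ 2 (mod 11). Hence c = [7, 2, 9, 6, 3].
  Check: interpolating c through the α_i gives m(x) = 4 + 1·x (degree < 2) with m(α_i) = c_i for every i, so c is indeed a codeword.


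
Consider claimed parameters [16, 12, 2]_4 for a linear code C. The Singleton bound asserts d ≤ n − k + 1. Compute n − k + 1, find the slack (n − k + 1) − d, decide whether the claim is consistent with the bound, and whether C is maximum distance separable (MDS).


Singleton RHS = n − k + 1 = 5, slack = 3, bound satisfied, not MDS.

Singleton bound: d ≤ n − k + 1.
Here n = 16, k = 12, so n − k + 1 = 5.
Given d = 2, check d ≤ 5: YES.
Slack = (n − k + 1) − d = 3.
The code is NOT MDS (slack = 3 > 0).
Description: the claimed parameters are [16, 12, 2]_4; such a code would be non-MDS.


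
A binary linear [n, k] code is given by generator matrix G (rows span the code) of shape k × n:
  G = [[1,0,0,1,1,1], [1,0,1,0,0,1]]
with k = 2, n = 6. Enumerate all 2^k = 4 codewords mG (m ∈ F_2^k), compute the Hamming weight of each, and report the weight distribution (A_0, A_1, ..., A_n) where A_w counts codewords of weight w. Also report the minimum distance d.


Weight distribution: A_0 = 1, A_3 = 2, A_4 = 1. Minimum distance d = 3.

Enumerate all 2^2 = 4 messages m ∈ F_2^2.
For each, compute codeword c = mG in F_2^6, then tally its weight.
  m = 00 → c = 000000, weight = 0.
  m = 10 → c = 100111, weight = 4.
  m = 01 → c = 101001, weight = 3.
  m = 11 → c = 001110, weight = 3.
Tally weights:
  weight 0: 1 codewords.
  weight 3: 2 codewords.
  weight 4: 1 codewords.
Minimum distance d = smallest w > 0 with A_w > 0 = 3.
Sanity: Σ A_w = 4 = 2^2 = 4 ✓.


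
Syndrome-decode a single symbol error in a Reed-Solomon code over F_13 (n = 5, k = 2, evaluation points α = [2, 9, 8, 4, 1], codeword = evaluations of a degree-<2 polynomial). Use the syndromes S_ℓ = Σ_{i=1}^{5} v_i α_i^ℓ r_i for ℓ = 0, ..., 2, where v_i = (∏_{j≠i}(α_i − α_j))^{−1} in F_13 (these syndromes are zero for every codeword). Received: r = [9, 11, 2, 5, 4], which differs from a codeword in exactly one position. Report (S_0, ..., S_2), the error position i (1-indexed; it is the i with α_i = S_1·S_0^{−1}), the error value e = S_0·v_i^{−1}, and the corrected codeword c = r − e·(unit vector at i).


S = (5, 10, 7), error at position 1, error magnitude e = 9, c = [0, 11, 2, 5, 4].

Step 1: column multipliers v_i = (∏_{j≠i}(α_i − α_j))^{−1} mod 13.
  i = 1 (α = 2): (2−9)(2−8)(2−4)(2−1) = (−7)·(−6)·(−2)·1 = −84 ≡ 7, so v_1 = 7^{−1} = 2 (mod 13).
  i = 2 (α = 9): (9−2)(9−8)(9−4)(9−1) = 7·1·5·8 = 280 ≡ 7, so v_2 = 7^{−1} = 2 (mod 13).
  i = 3 (α = 8): (8−2)(8−9)(8−4)(8−1) = 6·(−1)·4·7 = −168 ≡ 1, so v_3 = 1^{−1} = 1 (mod 13).
  i = 4 (α = 4): (4−2)(4−9)(4−8)(4−1) = 2·(−5)·(−4)·3 = 120 ≡ 3, so v_4 = 3^{−1} = 9 (mod 13).
  i = 5 (α = 1): (1−2)(1−9)(1−8)(1−4) = (−1)·(−8)·(−7)·(−3) = 168 ≡ 12, so v_5 = 12^{−1} = 12 (mod 13).
  v = [2, 2, 1, 9, 12].
Step 2: syndromes of r = [9, 11, 2, 5, 4] (all sums mod 13).
  S_0 = Σ v_i r_i = 2·9 + 2·11 + 1·2 + 9·5 + 12·4 = 135 ≡ 5.
  S_1 = Σ v_i α_i r_i = 2·2·9 + 2·9·11 + 1·8·2 + 9·4·5 + 12·1·4 = 478 ≡ 10.
  α_i^2 mod 13 = [4, 3, 12, 3, 1].
  S_2 = Σ v_i α_i^2 r_i = 2·4·9 + 2·3·11 + 1·12·2 + 9·3·5 + 12·1·4 = 345 ≡ 7.
  S = (5, 10, 7) ≠ 0, so r is not a codeword (an error is present).
Step 3: locate the error. For a single error e at position i, S_ℓ = v_i·e·α_i^ℓ, so α_err = S_1/S_0.
  S_0^{−1} = 5^{−1} = 8 (mod 13), so α_err = 10·8 = 80 ≡ 2 = α_1. Error position i = 1.
  Consistency check: S_2/S_1 = 7·4 = 28 ≡ 2 = α_err ✓ (single-error assumption holds).
Step 4: error magnitude e = S_0/v_1 = S_0·∏_{j≠1}(α_1 − α_j) = 5·7 = 35 ≡ 9 (mod 13).
Step 5: correct position 1: c_1 = r_1 − e = 9 − 9 ≡ 0 (mod 13). Hence c = [0, 11, 2, 5, 4].
  Check: interpolating c through the α_i gives m(x) = 8 + 9·x (degree < 2) with m(α_i) = c_i for every i, so c is indeed a codeword.


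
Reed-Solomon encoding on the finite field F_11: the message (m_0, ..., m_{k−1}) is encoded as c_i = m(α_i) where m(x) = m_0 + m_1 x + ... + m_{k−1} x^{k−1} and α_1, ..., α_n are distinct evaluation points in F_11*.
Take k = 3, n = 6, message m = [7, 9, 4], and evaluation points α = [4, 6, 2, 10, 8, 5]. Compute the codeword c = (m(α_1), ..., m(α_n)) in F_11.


c = [8, 7, 8, 2, 5, 9]

Message polynomial: m(x) = 7 + 9·x + 4·x^2 (mod 11).
For each evaluation point α_i, compute m(α_i) mod 11:
  α_1 = 4: Horner steps 4 → 3 → 8, so m(4) = 8.
  α_2 = 6: Horner steps 4 → 0 → 7, so m(6) = 7.
  α_3 = 2: Horner steps 4 → 6 → 8, so m(2) = 8.
  α_4 = 10: Horner steps 4 → 5 → 2, so m(10) = 2.
  α_5 = 8: Horner steps 4 → 8 → 5, so m(8) = 5.
  α_6 = 5: Horner steps 4 → 7 → 9, so m(5) = 9.
Codeword c = [8, 7, 8, 2, 5, 9] ∈ F_11^6.


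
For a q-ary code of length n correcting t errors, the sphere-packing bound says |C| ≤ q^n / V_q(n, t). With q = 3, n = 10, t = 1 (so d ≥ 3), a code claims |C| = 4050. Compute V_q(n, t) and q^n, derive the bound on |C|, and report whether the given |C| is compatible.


V_q(n, t) = 21, q^n = 59049, Hamming bound = 2811, |C| = 4050 > bound (violated).

Step 1: Compute V_q(n, t) = Σ_{j=0}^1 C(n, j) (q−1)^j.
  j = 0: C(10,0)·(2)^0 = 1·1 = 1.
  j = 1: C(10,1)·(2)^1 = 10·2 = 20.
  V_q(n, t) = 1 + 20 = 21.
Step 2: q^n = 3^10 = 59049.
Step 3: Hamming bound ⌊q^n / V_q(n,t)⌋ = ⌊59049/21⌋ = 2811.
Step 4: Compare |C| = 4050 to 2811: violated.
The claimed |C| lies above the Hamming bound, so no 3-ary code of length 10 with d ≥ 3 can have 4050 codewords.


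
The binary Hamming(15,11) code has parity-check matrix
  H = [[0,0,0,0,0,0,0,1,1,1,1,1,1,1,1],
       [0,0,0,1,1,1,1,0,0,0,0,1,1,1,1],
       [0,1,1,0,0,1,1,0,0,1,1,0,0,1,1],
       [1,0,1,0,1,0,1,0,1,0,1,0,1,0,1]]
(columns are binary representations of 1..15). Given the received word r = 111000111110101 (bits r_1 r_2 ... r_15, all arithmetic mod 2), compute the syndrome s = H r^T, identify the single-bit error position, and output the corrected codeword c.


s = (0, 1, 0, 1)^T, error position = 5, corrected codeword c = 111010111110101

Compute s = H r^T mod 2 one row at a time:
  s_1 = 1 + 1 + 1 + 1 + 0 + 1 + 0 + 1 = 6 ≡ 0 (mod 2).
  s_2 = 0 + 0 + 0 + 1 + 0 + 1 + 0 + 1 = 3 ≡ 1 (mod 2).
  s_3 = 1 + 1 + 0 + 1 + 1 + 1 + 0 + 1 = 6 ≡ 0 (mod 2).
  s_4 = 1 + 1 + 0 + 1 + 1 + 1 + 1 + 1 = 7 ≡ 1 (mod 2).
s = (0, 1, 0, 1)^T — this equals column 5 of H (binary 0101), so error is at position 5.
Correct: flip bit 5 of r = 111000111110101 to get c = 111010111110101.


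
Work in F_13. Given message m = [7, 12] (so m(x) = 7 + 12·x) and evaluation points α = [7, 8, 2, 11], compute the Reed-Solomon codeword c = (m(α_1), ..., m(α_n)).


c = [0, 12, 5, 9]

Message polynomial: m(x) = 7 + 12·x (mod 13).
For each evaluation point α_i, compute m(α_i) mod 13:
  α_1 = 7: Horner steps 12 → 0, so m(7) = 0.
  α_2 = 8: Horner steps 12 → 12, so m(8) = 12.
  α_3 = 2: Horner steps 12 → 5, so m(2) = 5.
  α_4 = 11: Horner steps 12 → 9, so m(11) = 9.
Codeword c = [0, 12, 5, 9] ∈ F_13^4.


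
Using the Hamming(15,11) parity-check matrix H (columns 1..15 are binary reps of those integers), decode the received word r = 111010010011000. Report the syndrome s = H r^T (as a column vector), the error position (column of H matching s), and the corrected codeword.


s = (1, 0, 1, 0)^T, error position = 10, corrected codeword c = 111010010111000

Compute s = H r^T mod 2 one row at a time:
  s_1 = 1 + 0 + 0 + 1 + 1 + 0 + 0 + 0 = 3 ≡ 1 (mod 2).
  s_2 = 0 + 1 + 0 + 0 + 1 + 0 + 0 + 0 = 2 ≡ 0 (mod 2).
  s_3 = 1 + 1 + 0 + 0 + 0 + 1 + 0 + 0 = 3 ≡ 1 (mod 2).
  s_4 = 1 + 1 + 1 + 0 + 0 + 1 + 0 + 0 = 4 ≡ 0 (mod 2).
s = (1, 0, 1, 0)^T — this equals column 10 of H (binary 1010), so error is at position 10.
Correct: flip bit 10 of r = 111010010011000 to get c = 111010010111000.


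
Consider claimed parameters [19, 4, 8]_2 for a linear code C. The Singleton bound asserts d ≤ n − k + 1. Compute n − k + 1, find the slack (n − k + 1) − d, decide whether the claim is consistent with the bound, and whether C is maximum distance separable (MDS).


Singleton RHS = n − k + 1 = 16, slack = 8, bound satisfied, not MDS.

Singleton bound: d ≤ n − k + 1.
Here n = 19, k = 4, so n − k + 1 = 16.
Given d = 8, check d ≤ 16: YES.
Slack = (n − k + 1) − d = 8.
The code is NOT MDS (slack = 8 > 0).
Description: the claimed parameters are [19, 4, 8]_2; such a code would be non-MDS.


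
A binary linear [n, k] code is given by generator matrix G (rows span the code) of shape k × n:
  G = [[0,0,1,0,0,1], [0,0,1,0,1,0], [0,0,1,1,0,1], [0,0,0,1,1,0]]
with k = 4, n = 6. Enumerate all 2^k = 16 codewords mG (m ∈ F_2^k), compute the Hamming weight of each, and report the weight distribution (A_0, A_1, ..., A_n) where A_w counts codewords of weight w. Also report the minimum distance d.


Weight distribution: A_0 = 1, A_1 = 4, A_2 = 6, A_3 = 4, A_4 = 1. Minimum distance d = 1.

Enumerate all 2^4 = 16 messages m ∈ F_2^4.
For each, compute codeword c = mG in F_2^6, then tally its weight.
  m = 0000 → c = 000000, weight = 0.
  m = 1000 → c = 001001, weight = 2.
  m = 0100 → c = 001010, weight = 2.
  m = 1100 → c = 000011, weight = 2.
  m = 0010 → c = 001101, weight = 3.
  m = 1010 → c = 000100, weight = 1.
  m = 0110 → c = 000111, weight = 3.
  m = 1110 → c = 001110, weight = 3.
  m = 0001 → c = 000110, weight = 2.
  m = 1001 → c = 001111, weight = 4.
  m = 0101 → c = 001100, weight = 2.
  m = 1101 → c = 000101, weight = 2.
  m = 0011 → c = 001011, weight = 3.
  m = 1011 → c = 000010, weight = 1.
  m = 0111 → c = 000001, weight = 1.
  m = 1111 → c = 001000, weight = 1.
Tally weights:
  weight 0: 1 codewords.
  weight 1: 4 codewords.
  weight 2: 6 codewords.
  weight 3: 4 codewords.
  weight 4: 1 codewords.
Minimum distance d = smallest w > 0 with A_w > 0 = 1.
Sanity: Σ A_w = 16 = 2^4 = 16 ✓.


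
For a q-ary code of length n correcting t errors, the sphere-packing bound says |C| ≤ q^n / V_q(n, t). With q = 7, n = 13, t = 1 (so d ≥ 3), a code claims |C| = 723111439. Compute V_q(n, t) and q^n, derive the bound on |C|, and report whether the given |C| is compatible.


V_q(n, t) = 79, q^n = 96889010407, Hamming bound = 1226443169, |C| = 723111439 ≤ bound (satisfied).

Step 1: Compute V_q(n, t) = Σ_{j=0}^1 C(n, j) (q−1)^j.
  j = 0: C(13,0)·(6)^0 = 1·1 = 1.
  j = 1: C(13,1)·(6)^1 = 13·6 = 78.
  V_q(n, t) = 1 + 78 = 79.
Step 2: q^n = 7^13 = 96889010407.
Step 3: Hamming bound ⌊q^n / V_q(n,t)⌋ = ⌊96889010407/79⌋ = 1226443169.
Step 4: Compare |C| = 723111439 to 1226443169: satisfied.
The claimed |C| lies below the Hamming bound.


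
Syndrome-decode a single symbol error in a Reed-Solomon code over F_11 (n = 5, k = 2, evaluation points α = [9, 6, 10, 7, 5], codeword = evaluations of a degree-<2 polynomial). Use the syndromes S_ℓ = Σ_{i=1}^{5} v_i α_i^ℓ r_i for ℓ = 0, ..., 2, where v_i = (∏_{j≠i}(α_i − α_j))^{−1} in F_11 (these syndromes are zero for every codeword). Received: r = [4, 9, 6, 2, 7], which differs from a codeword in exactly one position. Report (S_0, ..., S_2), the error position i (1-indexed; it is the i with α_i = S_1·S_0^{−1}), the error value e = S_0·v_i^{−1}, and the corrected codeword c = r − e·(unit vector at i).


S = (2, 3, 10), error at position 4, error magnitude e = 2, c = [4, 9, 6, 0, 7].

Step 1: column multipliers v_i = (∏_{j≠i}(α_i − α_j))^{−1} mod 11.
  i = 1 (α = 9): (9−6)(9−10)(9−7)(9−5) = 3·(−1)·2·4 = −24 ≡ 9, so v_1 = 9^{−1} = 5 (mod 11).
  i = 2 (α = 6): (6−9)(6−10)(6−7)(6−5) = (−3)·(−4)·(−1)·1 = −12 ≡ 10, so v_2 = 10^{−1} = 10 (mod 11).
  i = 3 (α = 10): (10−9)(10−6)(10−7)(10−5) = 1·4·3·5 = 60 ≡ 5, so v_3 = 5^{−1} = 9 (mod 11).
  i = 4 (α = 7): (7−9)(7−6)(7−10)(7−5) = (−2)·1·(−3)·2 = 12 ≡ 1, so v_4 = 1^{−1} = 1 (mod 11).
  i = 5 (α = 5): (5−9)(5−6)(5−10)(5−7) = (−4)·(−1)·(−5)·(−2) = 40 ≡ 7, so v_5 = 7^{−1} = 8 (mod 11).
  v = [5, 10, 9, 1, 8].
Step 2: syndromes of r = [4, 9, 6, 2, 7] (all sums mod 11).
  S_0 = Σ v_i r_i = 5·4 + 10·9 + 9·6 + 1·2 + 8·7 = 222 ≡ 2.
  S_1 = Σ v_i α_i r_i = 5·9·4 + 10·6·9 + 9·10·6 + 1·7·2 + 8·5·7 = 1554 ≡ 3.
  α_i^2 mod 11 = [4, 3, 1, 5, 3].
  S_2 = Σ v_i α_i^2 r_i = 5·4·4 + 10·3·9 + 9·1·6 + 1·5·2 + 8·3·7 = 582 ≡ 10.
  S = (2, 3, 10) ≠ 0, so r is not a codeword (an error is present).
Step 3: locate the error. For a single error e at position i, S_ℓ = v_i·e·α_i^ℓ, so α_err = S_1/S_0.
  S_0^{−1} = 2^{−1} = 6 (mod 11), so α_err = 3·6 = 18 ≡ 7 = α_4. Error position i = 4.
  Consistency check: S_2/S_1 = 10·4 = 40 ≡ 7 = α_err ✓ (single-error assumption holds).
Step 4: error magnitude e = S_0/v_4 = S_0·∏_{j≠4}(α_4 − α_j) = 2·1 = 2 ≡ 2 (mod 11).
Step 5: correct position 4: c_4 = r_4 − e = 2 − 2 ≡ 0 (mod 11). Hence c = [4, 9, 6, 0, 7].
  Check: interpolating c through the α_i gives m(x) = 8 + 2·x (degree < 2) with m(α_i) = c_i for every i, so c is indeed a codeword.


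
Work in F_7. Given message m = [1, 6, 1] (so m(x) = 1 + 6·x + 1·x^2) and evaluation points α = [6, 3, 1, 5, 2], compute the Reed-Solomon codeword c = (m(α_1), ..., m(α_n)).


c = [3, 0, 1, 0, 3]

Message polynomial: m(x) = 1 + 6·x + 1·x^2 (mod 7).
For each evaluation point α_i, compute m(α_i) mod 7:
  α_1 = 6: Horner steps 1 → 5 → 3, so m(6) = 3.
  α_2 = 3: Horner steps 1 → 2 → 0, so m(3) = 0.
  α_3 = 1: Horner steps 1 → 0 → 1, so m(1) = 1.
  α_4 = 5: Horner steps 1 → 4 → 0, so m(5) = 0.
  α_5 = 2: Horner steps 1 → 1 → 3, so m(2) = 3.
Codeword c = [3, 0, 1, 0, 3] ∈ F_7^5.


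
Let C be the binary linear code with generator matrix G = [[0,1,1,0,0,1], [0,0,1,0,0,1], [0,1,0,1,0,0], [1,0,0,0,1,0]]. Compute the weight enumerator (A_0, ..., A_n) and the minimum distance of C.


Weight distribution: A_0 = 1, A_1 = 2, A_2 = 3, A_3 = 4, A_4 = 3, A_5 = 2, A_6 = 1. Minimum distance d = 1.

Enumerate all 2^4 = 16 messages m ∈ F_2^4.
For each, compute codeword c = mG in F_2^6, then tally its weight.
  m = 0000 → c = 000000, weight = 0.
  m = 1000 → c = 011001, weight = 3.
  m = 0100 → c = 001001, weight = 2.
  m = 1100 → c = 010000, weight = 1.
  m = 0010 → c = 010100, weight = 2.
  m = 1010 → c = 001101, weight = 3.
  m = 0110 → c = 011101, weight = 4.
  m = 1110 → c = 000100, weight = 1.
  m = 0001 → c = 100010, weight = 2.
  m = 1001 → c = 111011, weight = 5.
  m = 0101 → c = 101011, weight = 4.
  m = 1101 → c = 110010, weight = 3.
  m = 0011 → c = 110110, weight = 4.
  m = 1011 → c = 101111, weight = 5.
  m = 0111 → c = 111111, weight = 6.
  m = 1111 → c = 100110, weight = 3.
Tally weights:
  weight 0: 1 codewords.
  weight 1: 2 codewords.
  weight 2: 3 codewords.
  weight 3: 4 codewords.
  weight 4: 3 codewords.
  weight 5: 2 codewords.
  weight 6: 1 codewords.
Minimum distance d = smallest w > 0 with A_w > 0 = 1.
Sanity: Σ A_w = 16 = 2^4 = 16 ✓.


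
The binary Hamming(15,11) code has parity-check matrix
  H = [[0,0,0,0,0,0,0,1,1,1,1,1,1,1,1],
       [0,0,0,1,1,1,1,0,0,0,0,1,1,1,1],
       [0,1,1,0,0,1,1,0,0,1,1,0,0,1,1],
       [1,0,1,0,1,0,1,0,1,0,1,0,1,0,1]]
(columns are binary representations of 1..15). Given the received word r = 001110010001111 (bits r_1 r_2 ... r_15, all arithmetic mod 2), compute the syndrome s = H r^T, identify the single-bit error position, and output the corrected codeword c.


s = (1, 0, 1, 0)^T, error position = 10, corrected codeword c = 001110010101111

Compute s = H r^T mod 2 one row at a time:
  s_1 = 1 + 0 + 0 + 0 + 1 + 1 + 1 + 1 = 5 ≡ 1 (mod 2).
  s_2 = 1 + 1 + 0 + 0 + 1 + 1 + 1 + 1 = 6 ≡ 0 (mod 2).
  s_3 = 0 + 1 + 0 + 0 + 0 + 0 + 1 + 1 = 3 ≡ 1 (mod 2).
  s_4 = 0 + 1 + 1 + 0 + 0 + 0 + 1 + 1 = 4 ≡ 0 (mod 2).
s = (1, 0, 1, 0)^T — this equals column 10 of H (binary 1010), so error is at position 10.
Correct: flip bit 10 of r = 001110010001111 to get c = 001110010101111.


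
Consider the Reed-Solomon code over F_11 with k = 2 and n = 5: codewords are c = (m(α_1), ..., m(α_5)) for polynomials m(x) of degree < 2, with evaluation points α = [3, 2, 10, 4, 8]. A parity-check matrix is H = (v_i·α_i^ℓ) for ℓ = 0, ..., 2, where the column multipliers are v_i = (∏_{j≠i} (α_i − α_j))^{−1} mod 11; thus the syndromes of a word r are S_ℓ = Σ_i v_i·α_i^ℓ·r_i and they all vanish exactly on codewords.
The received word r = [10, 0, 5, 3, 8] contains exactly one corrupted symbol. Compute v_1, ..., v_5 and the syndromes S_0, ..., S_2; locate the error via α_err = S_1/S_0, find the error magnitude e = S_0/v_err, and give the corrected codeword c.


S = (2, 4, 8), error at position 2, error magnitude e = 5, c = [10, 6, 5, 3, 8].

Step 1: column multipliers v_i = (∏_{j≠i}(α_i − α_j))^{−1} mod 11.
  i = 1 (α = 3): (3−2)(3−10)(3−4)(3−8) = 1·(−7)·(−1)·(−5) = −35 ≡ 9, so v_1 = 9^{−1} = 5 (mod 11).
  i = 2 (α = 2): (2−3)(2−10)(2−4)(2−8) = (−1)·(−8)·(−2)·(−6) = 96 ≡ 8, so v_2 = 8^{−1} = 7 (mod 11).
  i = 3 (α = 10): (10−3)(10−2)(10−4)(10−8) = 7·8·6·2 = 672 ≡ 1, so v_3 = 1^{−1} = 1 (mod 11).
  i = 4 (α = 4): (4−3)(4−2)(4−10)(4−8) = 1·2·(−6)·(−4) = 48 ≡ 4, so v_4 = 4^{−1} = 3 (mod 11).
  i = 5 (α = 8): (8−3)(8−2)(8−10)(8−4) = 5·6·(−2)·4 = −240 ≡ 2, so v_5 = 2^{−1} = 6 (mod 11).
  v = [5, 7, 1, 3, 6].
Step 2: syndromes of r = [10, 0, 5, 3, 8] (all sums mod 11).
  S_0 = Σ v_i r_i = 5·10 + 7·0 + 1·5 + 3·3 + 6·8 = 112 ≡ 2.
  S_1 = Σ v_i α_i r_i = 5·3·10 + 7·2·0 + 1·10·5 + 3·4·3 + 6·8·8 = 620 ≡ 4.
  α_i^2 mod 11 = [9, 4, 1, 5, 9].
  S_2 = Σ v_i α_i^2 r_i = 5·9·10 + 7·4·0 + 1·1·5 + 3·5·3 + 6·9·8 = 932 ≡ 8.
  S = (2, 4, 8) ≠ 0, so r is not a codeword (an error is present).
Step 3: locate the error. For a single error e at position i, S_ℓ = v_i·e·α_i^ℓ, so α_err = S_1/S_0.
  S_0^{−1} = 2^{−1} = 6 (mod 11), so α_err = 4·6 = 24 ≡ 2 = α_2. Error position i = 2.
  Consistency check: S_2/S_1 = 8·3 = 24 ≡ 2 = α_err ✓ (single-error assumption holds).
Step 4: error magnitude e = S_0/v_2 = S_0·∏_{j≠2}(α_2 − α_j) = 2·8 = 16 ≡ 5 (mod 11).
Step 5: correct position 2: c_2 = r_2 − e = 0 − 5 ≡ 6 (mod 11). Hence c = [10, 6, 5, 3, 8].
  Check: interpolating c through the α_i gives m(x) = 9 + 4·x (degree < 2) with m(α_i) = c_i for every i, so c is indeed a codeword.


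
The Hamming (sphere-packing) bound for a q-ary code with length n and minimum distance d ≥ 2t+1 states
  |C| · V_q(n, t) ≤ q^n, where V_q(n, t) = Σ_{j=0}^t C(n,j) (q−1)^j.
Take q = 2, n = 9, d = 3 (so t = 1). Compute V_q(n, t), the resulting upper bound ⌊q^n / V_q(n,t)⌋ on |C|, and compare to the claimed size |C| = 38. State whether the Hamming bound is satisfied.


V_q(n, t) = 10, q^n = 512, Hamming bound = 51, |C| = 38 ≤ bound (satisfied).

Step 1: Compute V_q(n, t) = Σ_{j=0}^1 C(n, j) (q−1)^j.
  j = 0: C(9,0)·(1)^0 = 1·1 = 1.
  j = 1: C(9,1)·(1)^1 = 9·1 = 9.
  V_q(n, t) = 1 + 9 = 10.
Step 2: q^n = 2^9 = 512.
Step 3: Hamming bound ⌊q^n / V_q(n,t)⌋ = ⌊512/10⌋ = 51.
Step 4: Compare |C| = 38 to 51: satisfied.
The claimed |C| lies below the Hamming bound.


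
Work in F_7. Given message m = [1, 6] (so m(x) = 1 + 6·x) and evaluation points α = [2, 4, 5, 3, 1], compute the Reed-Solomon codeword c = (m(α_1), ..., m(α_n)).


c = [6, 4, 3, 5, 0]

Message polynomial: m(x) = 1 + 6·x (mod 7).
For each evaluation point α_i, compute m(α_i) mod 7:
  α_1 = 2: Horner steps 6 → 6, so m(2) = 6.
  α_2 = 4: Horner steps 6 → 4, so m(4) = 4.
  α_3 = 5: Horner steps 6 → 3, so m(5) = 3.
  α_4 = 3: Horner steps 6 → 5, so m(3) = 5.
  α_5 = 1: Horner steps 6 → 0, so m(1) = 0.
Codeword c = [6, 4, 3, 5, 0] ∈ F_7^5.


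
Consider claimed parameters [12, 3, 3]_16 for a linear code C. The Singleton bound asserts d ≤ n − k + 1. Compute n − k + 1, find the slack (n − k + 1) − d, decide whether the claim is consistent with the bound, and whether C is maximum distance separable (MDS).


Singleton RHS = n − k + 1 = 10, slack = 7, bound satisfied, not MDS.

Singleton bound: d ≤ n − k + 1.
Here n = 12, k = 3, so n − k + 1 = 10.
Given d = 3, check d ≤ 10: YES.
Slack = (n − k + 1) − d = 7.
The code is NOT MDS (slack = 7 > 0).
Description: the claimed parameters are [12, 3, 3]_16; such a code would be non-MDS.


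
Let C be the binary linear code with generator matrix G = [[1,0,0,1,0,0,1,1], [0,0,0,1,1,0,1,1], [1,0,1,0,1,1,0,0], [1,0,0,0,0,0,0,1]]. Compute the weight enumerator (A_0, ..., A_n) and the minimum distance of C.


Weight distribution: A_0 = 1, A_2 = 5, A_4 = 7, A_6 = 3. Minimum distance d = 2.

Enumerate all 2^4 = 16 messages m ∈ F_2^4.
For each, compute codeword c = mG in F_2^8, then tally its weight.
  m = 0000 → c = 00000000, weight = 0.
  m = 1000 → c = 10010011, weight = 4.
  m = 0100 → c = 00011011, weight = 4.
  m = 1100 → c = 10001000, weight = 2.
  m = 0010 → c = 10101100, weight = 4.
  m = 1010 → c = 00111111, weight = 6.
  m = 0110 → c = 10110111, weight = 6.
  m = 1110 → c = 00100100, weight = 2.
  m = 0001 → c = 10000001, weight = 2.
  m = 1001 → c = 00010010, weight = 2.
  m = 0101 → c = 10011010, weight = 4.
  m = 1101 → c = 00001001, weight = 2.
  m = 0011 → c = 00101101, weight = 4.
  m = 1011 → c = 10111110, weight = 6.
  m = 0111 → c = 00110110, weight = 4.
  m = 1111 → c = 10100101, weight = 4.
Tally weights:
  weight 0: 1 codewords.
  weight 2: 5 codewords.
  weight 4: 7 codewords.
  weight 6: 3 codewords.
Minimum distance d = smallest w > 0 with A_w > 0 = 2.
Sanity: Σ A_w = 16 = 2^4 = 16 ✓.


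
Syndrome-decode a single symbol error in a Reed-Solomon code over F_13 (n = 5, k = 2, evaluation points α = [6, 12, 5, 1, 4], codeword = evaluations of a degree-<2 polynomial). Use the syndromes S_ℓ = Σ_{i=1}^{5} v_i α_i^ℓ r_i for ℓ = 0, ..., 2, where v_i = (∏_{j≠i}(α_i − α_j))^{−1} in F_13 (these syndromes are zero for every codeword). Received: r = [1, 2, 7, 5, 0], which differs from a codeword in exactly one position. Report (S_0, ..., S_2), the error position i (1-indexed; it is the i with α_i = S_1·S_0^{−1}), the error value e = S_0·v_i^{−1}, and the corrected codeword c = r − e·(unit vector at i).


S = (6, 7, 6), error at position 2, error magnitude e = 11, c = [1, 4, 7, 5, 0].

Step 1: column multipliers v_i = (∏_{j≠i}(α_i − α_j))^{−1} mod 13.
  i = 1 (α = 6): (6−12)(6−5)(6−1)(6−4) = (−6)·1·5·2 = −60 ≡ 5, so v_1 = 5^{−1} = 8 (mod 13).
  i = 2 (α = 12): (12−6)(12−5)(12−1)(12−4) = 6·7·11·8 = 3696 ≡ 4, so v_2 = 4^{−1} = 10 (mod 13).
  i = 3 (α = 5): (5−6)(5−12)(5−1)(5−4) = (−1)·(−7)·4·1 = 28 ≡ 2, so v_3 = 2^{−1} = 7 (mod 13).
  i = 4 (α = 1): (1−6)(1−12)(1−5)(1−4) = (−5)·(−11)·(−4)·(−3) = 660 ≡ 10, so v_4 = 10^{−1} = 4 (mod 13).
  i = 5 (α = 4): (4−6)(4−12)(4−5)(4−1) = (−2)·(−8)·(−1)·3 = −48 ≡ 4, so v_5 = 4^{−1} = 10 (mod 13).
  v = [8, 10, 7, 4, 10].
Step 2: syndromes of r = [1, 2, 7, 5, 0] (all sums mod 13).
  S_0 = Σ v_i r_i = 8·1 + 10·2 + 7·7 + 4·5 + 10·0 = 97 ≡ 6.
  S_1 = Σ v_i α_i r_i = 8·6·1 + 10·12·2 + 7·5·7 + 4·1·5 + 10·4·0 = 553 ≡ 7.
  α_i^2 mod 13 = [10, 1, 12, 1, 3].
  S_2 = Σ v_i α_i^2 r_i = 8·10·1 + 10·1·2 + 7·12·7 + 4·1·5 + 10·3·0 = 708 ≡ 6.
  S = (6, 7, 6) ≠ 0, so r is not a codeword (an error is present).
Step 3: locate the error. For a single error e at position i, S_ℓ = v_i·e·α_i^ℓ, so α_err = S_1/S_0.
  S_0^{−1} = 6^{−1} = 11 (mod 13), so α_err = 7·11 = 77 ≡ 12 = α_2. Error position i = 2.
  Consistency check: S_2/S_1 = 6·2 = 12 ≡ 12 = α_err ✓ (single-error assumption holds).
Step 4: error magnitude e = S_0/v_2 = S_0·∏_{j≠2}(α_2 − α_j) = 6·4 = 24 ≡ 11 (mod 13).
Step 5: correct position 2: c_2 = r_2 − e = 2 − 11 ≡ 4 (mod 13). Hence c = [1, 4, 7, 5, 0].
  Check: interpolating c through the α_i gives m(x) = 11 + 7·x (degree < 2) with m(α_i) = c_i for every i, so c is indeed a codeword.


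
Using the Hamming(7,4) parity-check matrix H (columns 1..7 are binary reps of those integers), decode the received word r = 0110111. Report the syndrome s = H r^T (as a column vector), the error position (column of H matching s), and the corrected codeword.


s = (1, 0, 1)^T, error position = 5, corrected codeword c = 0110011

Compute s = H r^T mod 2 one row at a time:
  s_1 = 0 + 1 + 1 + 1 = 3 ≡ 1 (mod 2).
  s_2 = 1 + 1 + 1 + 1 = 4 ≡ 0 (mod 2).
  s_3 = 0 + 1 + 1 + 1 = 3 ≡ 1 (mod 2).
s = (1, 0, 1)^T — this equals column 5 of H (binary 101), so error is at position 5.
Correct: flip bit 5 of r = 0110111 to get c = 0110011.


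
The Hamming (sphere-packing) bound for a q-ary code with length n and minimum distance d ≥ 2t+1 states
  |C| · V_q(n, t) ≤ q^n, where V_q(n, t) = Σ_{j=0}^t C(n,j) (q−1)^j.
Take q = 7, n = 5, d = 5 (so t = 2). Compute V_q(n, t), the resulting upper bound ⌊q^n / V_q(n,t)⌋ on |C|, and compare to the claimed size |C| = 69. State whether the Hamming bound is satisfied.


V_q(n, t) = 391, q^n = 16807, Hamming bound = 42, |C| = 69 > bound (violated).

Step 1: Compute V_q(n, t) = Σ_{j=0}^2 C(n, j) (q−1)^j.
  j = 0: C(5,0)·(6)^0 = 1·1 = 1.
  j = 1: C(5,1)·(6)^1 = 5·6 = 30.
  j = 2: C(5,2)·(6)^2 = 10·36 = 360.
  V_q(n, t) = 1 + 30 + 360 = 391.
Step 2: q^n = 7^5 = 16807.
Step 3: Hamming bound ⌊q^n / V_q(n,t)⌋ = ⌊16807/391⌋ = 42.
Step 4: Compare |C| = 69 to 42: violated.
The claimed |C| lies above the Hamming bound, so no 7-ary code of length 5 with d ≥ 5 can have 69 codewords.


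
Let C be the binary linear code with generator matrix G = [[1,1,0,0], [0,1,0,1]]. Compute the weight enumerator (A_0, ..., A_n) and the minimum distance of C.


Weight distribution: A_0 = 1, A_2 = 3. Minimum distance d = 2.

Enumerate all 2^2 = 4 messages m ∈ F_2^2.
For each, compute codeword c = mG in F_2^4, then tally its weight.
  m = 00 → c = 0000, weight = 0.
  m = 10 → c = 1100, weight = 2.
  m = 01 → c = 0101, weight = 2.
  m = 11 → c = 1001, weight = 2.
Tally weights:
  weight 0: 1 codewords.
  weight 2: 3 codewords.
Minimum distance d = smallest w > 0 with A_w > 0 = 2.
Sanity: Σ A_w = 4 = 2^2 = 4 ✓.


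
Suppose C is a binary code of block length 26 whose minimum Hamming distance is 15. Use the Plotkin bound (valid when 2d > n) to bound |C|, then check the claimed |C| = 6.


Plotkin bound M ≤ 6; given |C| = 6 ≤ bound (satisfied).

Check applicability: 2d = 30, n = 26.
2d − n = 4 > 0, so Plotkin applies.
Compute d/(2d−n) = 15/4 ≈ 3.7500.
⌊d/(2d−n)⌋ = 3.
Plotkin bound: M ≤ 2·3 = 6.
Given |C| = 6, check: satisfied.
This |C| is at the Plotkin bound.


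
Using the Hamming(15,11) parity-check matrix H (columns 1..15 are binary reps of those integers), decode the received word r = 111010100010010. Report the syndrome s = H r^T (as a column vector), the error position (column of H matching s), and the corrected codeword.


s = (0, 1, 1, 1)^T, error position = 7, corrected codeword c = 111010000010010

Compute s = H r^T mod 2 one row at a time:
  s_1 = 0 + 0 + 0 + 1 + 0 + 0 + 1 + 0 = 2 ≡ 0 (mod 2).
  s_2 = 0 + 1 + 0 + 1 + 0 + 0 + 1 + 0 = 3 ≡ 1 (mod 2).
  s_3 = 1 + 1 + 0 + 1 + 0 + 1 + 1 + 0 = 5 ≡ 1 (mod 2).
  s_4 = 1 + 1 + 1 + 1 + 0 + 1 + 0 + 0 = 5 ≡ 1 (mod 2).
s = (0, 1, 1, 1)^T — this equals column 7 of H (binary 0111), so error is at position 7.
Correct: flip bit 7 of r = 111010100010010 to get c = 111010000010010.
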